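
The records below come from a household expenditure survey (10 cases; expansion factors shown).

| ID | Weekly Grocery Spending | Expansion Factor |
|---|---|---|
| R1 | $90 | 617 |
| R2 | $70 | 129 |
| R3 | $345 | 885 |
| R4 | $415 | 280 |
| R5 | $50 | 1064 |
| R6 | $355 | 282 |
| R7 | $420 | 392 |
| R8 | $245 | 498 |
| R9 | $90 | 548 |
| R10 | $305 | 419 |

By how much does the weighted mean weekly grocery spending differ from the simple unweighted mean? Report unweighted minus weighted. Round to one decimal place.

Unweighted sum = 90 + 70 + 345 + 415 + 50 + 355 + 420 + 245 + 90 + 305 = 2385
Unweighted mean = 2385 / 10 = 238.5
Weighted sum = 90×617 + 70×129 + 345×885 + 415×280 + 50×1064 + 355×282 + 420×392 + 245×498 + 90×548 + 305×419
  = 55530 + 9030 + 305325 + 116200 + 53200 + 100110 + 164640 + 122010 + 49320 + 127795 = 1103160
Sum of weights = 5114
Weighted mean = 1103160 / 5114 = 215.71373
Difference (unweighted minus weighted) = 22.786273

22.8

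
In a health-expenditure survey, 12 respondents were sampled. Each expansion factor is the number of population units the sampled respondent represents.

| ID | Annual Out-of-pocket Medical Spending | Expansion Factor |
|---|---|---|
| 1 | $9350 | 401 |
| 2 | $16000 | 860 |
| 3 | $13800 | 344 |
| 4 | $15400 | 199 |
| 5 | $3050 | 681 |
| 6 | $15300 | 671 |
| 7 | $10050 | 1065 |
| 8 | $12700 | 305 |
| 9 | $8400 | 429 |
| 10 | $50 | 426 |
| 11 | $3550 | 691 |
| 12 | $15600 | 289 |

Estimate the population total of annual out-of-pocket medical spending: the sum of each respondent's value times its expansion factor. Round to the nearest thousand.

Weighted total = 9350×401 + 16000×860 + 13800×344 + 15400×199 + 3050×681 + 15300×671 + 10050×1065 + 12700×305 + 8400×429 + 50×426 + 3550×691 + 15600×289
  = 3749350 + 13760000 + 4747200 + 3064600 + 2077050 + 10266300 + 10703250 + 3873500 + 3603600 + 21300 + 2453050 + 4508400 = 62827600

62828000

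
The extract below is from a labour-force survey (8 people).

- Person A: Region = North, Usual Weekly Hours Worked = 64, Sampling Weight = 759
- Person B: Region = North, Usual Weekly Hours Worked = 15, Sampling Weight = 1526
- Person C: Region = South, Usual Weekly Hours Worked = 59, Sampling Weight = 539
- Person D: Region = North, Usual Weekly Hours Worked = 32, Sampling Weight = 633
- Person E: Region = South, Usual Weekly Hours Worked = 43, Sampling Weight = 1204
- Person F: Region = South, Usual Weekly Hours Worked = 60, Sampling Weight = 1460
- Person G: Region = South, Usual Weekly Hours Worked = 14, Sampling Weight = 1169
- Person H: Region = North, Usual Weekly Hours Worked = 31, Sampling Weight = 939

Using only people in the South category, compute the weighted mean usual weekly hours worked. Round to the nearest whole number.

South rows: C, E, F, G
Weighted sum = 59×539 + 43×1204 + 60×1460 + 14×1169
  = 187539
Sum of weights = 4372
Weighted mean = 187539 / 4372 = 42.895471

43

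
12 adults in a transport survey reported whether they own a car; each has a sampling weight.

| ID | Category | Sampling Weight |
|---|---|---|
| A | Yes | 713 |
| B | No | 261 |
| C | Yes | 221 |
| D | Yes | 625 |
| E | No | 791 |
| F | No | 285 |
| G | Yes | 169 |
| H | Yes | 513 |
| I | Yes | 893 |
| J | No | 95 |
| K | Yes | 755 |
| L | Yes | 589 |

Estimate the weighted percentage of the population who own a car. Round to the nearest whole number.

76

Sum of weights for 'Yes' = 713 + 221 + 625 + 169 + 513 + 893 + 755 + 589 = 4478
Total weight = 713 + 261 + 221 + 625 + 791 + 285 + 169 + 513 + 893 + 95 + 755 + 589 = 5910
Weighted proportion = 4478 / 5910 = 0.75769882 → 75.769882%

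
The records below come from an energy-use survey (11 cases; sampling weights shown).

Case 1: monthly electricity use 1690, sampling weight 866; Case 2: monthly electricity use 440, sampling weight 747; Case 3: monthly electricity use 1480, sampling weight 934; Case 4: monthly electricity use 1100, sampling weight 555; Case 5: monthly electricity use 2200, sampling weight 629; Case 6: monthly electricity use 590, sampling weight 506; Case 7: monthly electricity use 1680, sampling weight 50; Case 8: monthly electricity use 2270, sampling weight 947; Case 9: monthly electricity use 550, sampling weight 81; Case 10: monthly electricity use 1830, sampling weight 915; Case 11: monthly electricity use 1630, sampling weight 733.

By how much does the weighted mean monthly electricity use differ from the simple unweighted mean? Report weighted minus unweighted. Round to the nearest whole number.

119

Unweighted sum = 1690 + 440 + 1480 + 1100 + 2200 + 590 + 1680 + 2270 + 550 + 1830 + 1630 = 15460
Unweighted mean = 15460 / 11 = 1405.4545
Weighted sum = 1690×866 + 440×747 + 1480×934 + 1100×555 + 2200×629 + 590×506 + 1680×50 + 2270×947 + 550×81 + 1830×915 + 1630×733
  = 10614860
Sum of weights = 866 + 747 + 934 + 555 + 629 + 506 + 50 + 947 + 81 + 915 + 733 = 6963
Weighted mean = 10614860 / 6963 = 1524.4665
Difference (weighted minus unweighted) = 119.01192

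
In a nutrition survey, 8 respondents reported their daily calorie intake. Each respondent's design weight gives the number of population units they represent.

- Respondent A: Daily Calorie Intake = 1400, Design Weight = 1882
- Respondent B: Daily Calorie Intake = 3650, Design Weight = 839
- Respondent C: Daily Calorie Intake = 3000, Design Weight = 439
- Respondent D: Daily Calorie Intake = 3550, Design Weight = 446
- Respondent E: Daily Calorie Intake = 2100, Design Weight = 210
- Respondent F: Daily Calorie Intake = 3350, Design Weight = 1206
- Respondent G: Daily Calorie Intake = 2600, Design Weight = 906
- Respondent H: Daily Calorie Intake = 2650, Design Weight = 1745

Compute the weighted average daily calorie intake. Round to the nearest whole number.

Weighted sum = 1400×1882 + 3650×839 + 3000×439 + 3550×446 + 2100×210 + 3350×1206 + 2600×906 + 2650×1745
  = 2634800 + 3062350 + 1317000 + 1583300 + 441000 + 4040100 + 2355600 + 4624250 = 20058400
Sum of weights = 1882 + 839 + 439 + 446 + 210 + 1206 + 906 + 1745 = 7673
Weighted mean = 20058400 / 7673 = 2614.1535

2614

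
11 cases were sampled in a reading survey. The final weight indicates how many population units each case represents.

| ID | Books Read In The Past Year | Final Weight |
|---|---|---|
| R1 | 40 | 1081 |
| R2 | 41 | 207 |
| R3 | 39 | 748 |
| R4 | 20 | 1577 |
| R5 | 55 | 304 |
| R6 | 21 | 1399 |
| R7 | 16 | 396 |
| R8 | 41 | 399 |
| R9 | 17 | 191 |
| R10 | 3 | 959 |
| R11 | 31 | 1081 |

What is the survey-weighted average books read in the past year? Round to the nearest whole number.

26

Weighted sum = 220868
Sum of weights = 8342
Weighted mean = 220868 / 8342 = 26.476624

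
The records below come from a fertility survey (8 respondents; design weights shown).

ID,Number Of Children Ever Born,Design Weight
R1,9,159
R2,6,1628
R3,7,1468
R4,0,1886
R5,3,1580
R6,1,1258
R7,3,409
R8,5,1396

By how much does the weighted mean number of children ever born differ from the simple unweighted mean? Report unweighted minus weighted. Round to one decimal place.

Unweighted sum = 9 + 6 + 7 + 0 + 3 + 1 + 3 + 5 = 34
Unweighted mean = 34 / 8 = 4.25
Weighted sum = 9×159 + 6×1628 + 7×1468 + 0×1886 + 3×1580 + 1×1258 + 3×409 + 5×1396
  = 1431 + 9768 + 10276 + 0 + 4740 + 1258 + 1227 + 6980 = 35680
Sum of weights = 159 + 1628 + 1468 + 1886 + 1580 + 1258 + 409 + 1396 = 9784
Weighted mean = 35680 / 9784 = 3.6467702
Difference (unweighted minus weighted) = 0.60322976

0.6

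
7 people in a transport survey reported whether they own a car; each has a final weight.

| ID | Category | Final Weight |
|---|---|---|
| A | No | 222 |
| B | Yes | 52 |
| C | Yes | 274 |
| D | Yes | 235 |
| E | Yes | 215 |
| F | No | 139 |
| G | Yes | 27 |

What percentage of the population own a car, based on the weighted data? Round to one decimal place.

69.0

Sum of weights for 'Yes' = 52 + 274 + 235 + 215 + 27 = 803
Total weight = 222 + 52 + 274 + 235 + 215 + 139 + 27 = 1164
Weighted proportion = 803 / 1164 = 0.68986254 → 68.986254%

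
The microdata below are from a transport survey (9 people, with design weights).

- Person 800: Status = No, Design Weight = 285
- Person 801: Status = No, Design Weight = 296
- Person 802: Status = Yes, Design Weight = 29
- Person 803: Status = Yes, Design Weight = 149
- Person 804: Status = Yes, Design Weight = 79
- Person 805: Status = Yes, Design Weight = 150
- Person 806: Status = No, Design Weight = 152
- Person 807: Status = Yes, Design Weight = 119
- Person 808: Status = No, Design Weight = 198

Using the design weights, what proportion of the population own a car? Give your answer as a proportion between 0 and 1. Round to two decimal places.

Sum of weights for 'Yes' = 29 + 149 + 79 + 150 + 119 = 526
Total weight = 285 + 296 + 29 + 149 + 79 + 150 + 152 + 119 + 198 = 1457
Weighted proportion = 526 / 1457 = 0.36101579

0.36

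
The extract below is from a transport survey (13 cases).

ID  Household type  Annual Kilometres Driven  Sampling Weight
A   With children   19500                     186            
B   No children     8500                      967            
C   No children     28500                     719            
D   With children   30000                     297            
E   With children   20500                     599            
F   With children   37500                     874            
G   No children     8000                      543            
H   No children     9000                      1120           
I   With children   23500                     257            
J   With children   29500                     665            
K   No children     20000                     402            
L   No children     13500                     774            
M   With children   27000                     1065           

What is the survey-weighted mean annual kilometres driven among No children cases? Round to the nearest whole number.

No children rows: B, C, G, H, K, L
Weighted sum = 8500×967 + 28500×719 + 8000×543 + 9000×1120 + 20000×402 + 13500×774
  = 8219500 + 20491500 + 4344000 + 10080000 + 8040000 + 10449000 = 61624000
Sum of weights = 967 + 719 + 543 + 1120 + 402 + 774 = 4525
Weighted mean = 61624000 / 4525 = 13618.564

13619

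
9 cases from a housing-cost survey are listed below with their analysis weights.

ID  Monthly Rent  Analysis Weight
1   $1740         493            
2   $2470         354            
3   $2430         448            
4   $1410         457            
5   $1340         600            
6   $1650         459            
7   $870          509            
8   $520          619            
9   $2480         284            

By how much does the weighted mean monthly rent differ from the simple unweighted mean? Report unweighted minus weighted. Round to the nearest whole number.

119

Unweighted sum = 1740 + 2470 + 2430 + 1410 + 1340 + 1650 + 870 + 520 + 2480 = 14910
Unweighted mean = 14910 / 9 = 1656.6667
Weighted sum = 1740×493 + 2470×354 + 2430×448 + 1410×457 + 1340×600 + 1650×459 + 870×509 + 520×619 + 2480×284
  = 857820 + 874380 + 1088640 + 644370 + 804000 + 757350 + 442830 + 321880 + 704320 = 6495590
Sum of weights = 493 + 354 + 448 + 457 + 600 + 459 + 509 + 619 + 284 = 4223
Weighted mean = 6495590 / 4223 = 1538.1459
Difference (unweighted minus weighted) = 118.5208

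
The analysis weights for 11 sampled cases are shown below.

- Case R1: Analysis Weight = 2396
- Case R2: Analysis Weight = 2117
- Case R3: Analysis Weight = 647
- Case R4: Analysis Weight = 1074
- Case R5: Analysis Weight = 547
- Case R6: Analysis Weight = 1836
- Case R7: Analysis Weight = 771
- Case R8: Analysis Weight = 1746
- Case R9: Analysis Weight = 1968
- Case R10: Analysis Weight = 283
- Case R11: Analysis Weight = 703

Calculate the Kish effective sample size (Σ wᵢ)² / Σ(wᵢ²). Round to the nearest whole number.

Σ wᵢ = 2396 + 2117 + 647 + 1074 + 547 + 1836 + 771 + 1746 + 1968 + 283 + 703 = 14088
Σ wᵢ² = 23554974
n_eff = 14088² / 23554974 = 198471744 / 23554974 = 8.4258953

8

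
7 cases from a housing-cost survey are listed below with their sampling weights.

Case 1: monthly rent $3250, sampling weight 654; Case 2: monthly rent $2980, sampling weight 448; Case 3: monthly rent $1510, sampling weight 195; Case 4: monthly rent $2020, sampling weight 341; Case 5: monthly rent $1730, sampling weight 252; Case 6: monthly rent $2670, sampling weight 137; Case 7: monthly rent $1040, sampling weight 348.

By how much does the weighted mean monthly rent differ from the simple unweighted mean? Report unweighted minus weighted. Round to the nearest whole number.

Unweighted sum = 3250 + 2980 + 1510 + 2020 + 1730 + 2670 + 1040 = 15200
Unweighted mean = 15200 / 7 = 2171.4286
Weighted sum = 3250×654 + 2980×448 + 1510×195 + 2020×341 + 1730×252 + 2670×137 + 1040×348
  = 2125500 + 1335040 + 294450 + 688820 + 435960 + 365790 + 361920 = 5607480
Sum of weights = 654 + 448 + 195 + 341 + 252 + 137 + 348 = 2375
Weighted mean = 5607480 / 2375 = 2361.0442
Difference (unweighted minus weighted) = -189.61564

-190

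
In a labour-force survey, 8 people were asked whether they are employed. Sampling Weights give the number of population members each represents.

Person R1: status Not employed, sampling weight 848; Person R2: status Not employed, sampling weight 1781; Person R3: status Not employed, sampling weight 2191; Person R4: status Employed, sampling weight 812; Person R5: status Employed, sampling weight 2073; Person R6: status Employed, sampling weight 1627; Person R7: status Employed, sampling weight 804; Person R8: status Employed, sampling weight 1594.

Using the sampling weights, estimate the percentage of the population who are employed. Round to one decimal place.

58.9

Sum of weights for 'Employed' = 812 + 2073 + 1627 + 804 + 1594 = 6910
Total weight = 848 + 1781 + 2191 + 812 + 2073 + 1627 + 804 + 1594 = 11730
Weighted proportion = 6910 / 11730 = 0.58908781 → 58.908781%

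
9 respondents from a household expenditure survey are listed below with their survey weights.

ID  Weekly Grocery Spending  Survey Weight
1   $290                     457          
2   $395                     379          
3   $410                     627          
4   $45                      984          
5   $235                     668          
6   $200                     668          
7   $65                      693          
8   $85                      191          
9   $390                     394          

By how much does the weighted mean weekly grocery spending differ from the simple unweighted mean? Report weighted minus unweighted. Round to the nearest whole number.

Unweighted sum = 290 + 395 + 410 + 45 + 235 + 200 + 65 + 85 + 390 = 2115
Unweighted mean = 2115 / 9 = 235
Weighted sum = 1089105
Sum of weights = 5061
Weighted mean = 1089105 / 5061 = 215.19561
Difference (weighted minus unweighted) = -19.804386

-20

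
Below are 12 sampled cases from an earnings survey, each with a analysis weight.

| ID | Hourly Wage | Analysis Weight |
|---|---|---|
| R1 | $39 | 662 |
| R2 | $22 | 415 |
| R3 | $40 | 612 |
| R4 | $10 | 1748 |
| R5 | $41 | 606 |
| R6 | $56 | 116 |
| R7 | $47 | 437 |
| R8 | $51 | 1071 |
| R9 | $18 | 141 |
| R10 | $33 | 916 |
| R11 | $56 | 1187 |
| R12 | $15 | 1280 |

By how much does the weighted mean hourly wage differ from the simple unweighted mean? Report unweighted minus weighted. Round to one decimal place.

Unweighted sum = 39 + 22 + 40 + 10 + 41 + 56 + 47 + 51 + 18 + 33 + 56 + 15 = 428
Unweighted mean = 428 / 12 = 35.666667
Weighted sum = 39×662 + 22×415 + 40×612 + 10×1748 + 41×606 + 56×116 + 47×437 + 51×1071 + 18×141 + 33×916 + 56×1187 + 15×1280
  = 25818 + 9130 + 24480 + 17480 + 24846 + 6496 + 20539 + 54621 + 2538 + 30228 + 66472 + 19200 = 301848
Sum of weights = 662 + 415 + 612 + 1748 + 606 + 116 + 437 + 1071 + 141 + 916 + 1187 + 1280 = 9191
Weighted mean = 301848 / 9191 = 32.841693
Difference (unweighted minus weighted) = 2.8249737

2.8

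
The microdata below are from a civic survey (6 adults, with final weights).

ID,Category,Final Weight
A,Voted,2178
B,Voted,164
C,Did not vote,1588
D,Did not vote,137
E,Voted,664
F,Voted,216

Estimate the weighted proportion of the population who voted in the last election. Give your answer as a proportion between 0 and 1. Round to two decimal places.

0.65

Sum of weights for 'Voted' = 2178 + 164 + 664 + 216 = 3222
Total weight = 2178 + 164 + 1588 + 137 + 664 + 216 = 4947
Weighted proportion = 3222 / 4947 = 0.65130382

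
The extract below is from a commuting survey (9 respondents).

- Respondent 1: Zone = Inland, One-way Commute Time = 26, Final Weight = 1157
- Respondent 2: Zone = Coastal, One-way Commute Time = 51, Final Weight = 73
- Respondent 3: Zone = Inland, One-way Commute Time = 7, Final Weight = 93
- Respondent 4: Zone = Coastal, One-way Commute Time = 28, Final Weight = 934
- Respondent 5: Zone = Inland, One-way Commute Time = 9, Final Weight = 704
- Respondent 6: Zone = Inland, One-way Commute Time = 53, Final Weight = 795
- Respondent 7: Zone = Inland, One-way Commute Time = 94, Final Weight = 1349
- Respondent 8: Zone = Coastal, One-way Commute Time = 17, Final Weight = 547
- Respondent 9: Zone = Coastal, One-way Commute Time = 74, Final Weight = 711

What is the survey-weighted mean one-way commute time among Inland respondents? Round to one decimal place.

50.3

Inland rows: 1, 3, 5, 6, 7
Weighted sum = 26×1157 + 7×93 + 9×704 + 53×795 + 94×1349
  = 30082 + 651 + 6336 + 42135 + 126806 = 206010
Sum of weights = 1157 + 93 + 704 + 795 + 1349 = 4098
Weighted mean = 206010 / 4098 = 50.270864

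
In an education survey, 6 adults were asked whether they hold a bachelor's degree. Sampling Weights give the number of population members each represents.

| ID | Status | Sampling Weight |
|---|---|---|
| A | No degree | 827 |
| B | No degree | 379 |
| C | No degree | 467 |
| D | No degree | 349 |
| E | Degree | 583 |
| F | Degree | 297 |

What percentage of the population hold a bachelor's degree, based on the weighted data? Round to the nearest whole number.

30

Sum of weights for 'Degree' = 583 + 297 = 880
Total weight = 827 + 379 + 467 + 349 + 583 + 297 = 2902
Weighted proportion = 880 / 2902 = 0.30323915 → 30.323915%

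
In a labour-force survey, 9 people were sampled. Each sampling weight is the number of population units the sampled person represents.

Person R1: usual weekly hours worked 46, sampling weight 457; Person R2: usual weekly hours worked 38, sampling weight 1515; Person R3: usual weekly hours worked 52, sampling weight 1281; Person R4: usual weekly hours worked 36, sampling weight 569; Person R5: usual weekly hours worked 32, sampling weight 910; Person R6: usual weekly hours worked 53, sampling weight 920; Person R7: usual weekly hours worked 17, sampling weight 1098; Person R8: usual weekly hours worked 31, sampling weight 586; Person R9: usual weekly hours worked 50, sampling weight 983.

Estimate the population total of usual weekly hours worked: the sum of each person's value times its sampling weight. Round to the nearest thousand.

Weighted total = 46×457 + 38×1515 + 52×1281 + 36×569 + 32×910 + 53×920 + 17×1098 + 31×586 + 50×983
  = 21022 + 57570 + 66612 + 20484 + 29120 + 48760 + 18666 + 18166 + 49150 = 329550

330000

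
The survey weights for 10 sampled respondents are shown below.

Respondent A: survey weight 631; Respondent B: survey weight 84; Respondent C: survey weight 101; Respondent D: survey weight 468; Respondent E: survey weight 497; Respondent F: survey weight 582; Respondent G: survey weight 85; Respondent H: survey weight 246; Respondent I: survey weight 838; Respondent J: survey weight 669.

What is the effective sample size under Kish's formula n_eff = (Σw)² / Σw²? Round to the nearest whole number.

7

Σ wᵢ = 631 + 84 + 101 + 468 + 497 + 582 + 85 + 246 + 838 + 669 = 4201
Σ wᵢ² = 398161 + 7056 + 10201 + 219024 + 247009 + 338724 + 7225 + 60516 + 702244 + 447561 = 2437721
n_eff = 4201² / 2437721 = 17648401 / 2437721 = 7.2397132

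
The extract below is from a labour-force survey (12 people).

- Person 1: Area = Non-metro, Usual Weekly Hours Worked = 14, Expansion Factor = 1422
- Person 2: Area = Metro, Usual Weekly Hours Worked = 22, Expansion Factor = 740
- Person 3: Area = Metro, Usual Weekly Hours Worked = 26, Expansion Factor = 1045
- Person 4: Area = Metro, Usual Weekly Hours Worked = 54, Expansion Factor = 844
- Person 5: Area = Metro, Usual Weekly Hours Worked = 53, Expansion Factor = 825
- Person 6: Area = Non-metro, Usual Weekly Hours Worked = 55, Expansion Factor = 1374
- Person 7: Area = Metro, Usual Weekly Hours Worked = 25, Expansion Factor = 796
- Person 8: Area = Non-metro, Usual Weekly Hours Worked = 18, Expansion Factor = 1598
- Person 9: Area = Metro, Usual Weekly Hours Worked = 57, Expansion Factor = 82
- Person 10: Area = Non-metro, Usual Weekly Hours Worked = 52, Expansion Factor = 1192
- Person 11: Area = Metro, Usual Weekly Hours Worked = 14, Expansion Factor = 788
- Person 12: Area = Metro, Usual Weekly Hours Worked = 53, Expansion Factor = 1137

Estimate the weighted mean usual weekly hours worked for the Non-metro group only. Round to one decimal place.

Non-metro rows: 1, 6, 8, 10
Weighted sum = 14×1422 + 55×1374 + 18×1598 + 52×1192
  = 19908 + 75570 + 28764 + 61984 = 186226
Sum of weights = 1422 + 1374 + 1598 + 1192 = 5586
Weighted mean = 186226 / 5586 = 33.337988

33.3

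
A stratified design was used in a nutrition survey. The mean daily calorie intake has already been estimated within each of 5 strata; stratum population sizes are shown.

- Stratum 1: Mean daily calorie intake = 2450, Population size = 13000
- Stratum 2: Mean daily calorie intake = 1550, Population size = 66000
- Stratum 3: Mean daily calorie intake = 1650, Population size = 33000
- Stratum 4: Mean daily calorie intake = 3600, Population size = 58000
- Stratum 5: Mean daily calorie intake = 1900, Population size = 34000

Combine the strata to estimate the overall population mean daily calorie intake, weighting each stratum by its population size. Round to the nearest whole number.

Σ Nₕ·x̄ₕ = 2450×13000 + 1550×66000 + 1650×33000 + 3600×58000 + 1900×34000
  = 31850000 + 102300000 + 54450000 + 208800000 + 64600000 = 462000000
Σ Nₕ = 13000 + 66000 + 33000 + 58000 + 34000 = 204000
Overall mean = 462000000 / 204000 = 2264.7059

2265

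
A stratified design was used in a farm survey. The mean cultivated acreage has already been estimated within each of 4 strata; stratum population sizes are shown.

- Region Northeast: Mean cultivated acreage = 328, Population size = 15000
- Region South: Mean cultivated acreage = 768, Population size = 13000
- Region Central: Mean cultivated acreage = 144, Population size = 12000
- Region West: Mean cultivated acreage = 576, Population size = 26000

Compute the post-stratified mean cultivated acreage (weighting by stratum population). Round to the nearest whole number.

479

Σ Nₕ·x̄ₕ = 328×15000 + 768×13000 + 144×12000 + 576×26000
  = 4920000 + 9984000 + 1728000 + 14976000 = 31608000
Σ Nₕ = 15000 + 13000 + 12000 + 26000 = 66000
Overall mean = 31608000 / 66000 = 478.90909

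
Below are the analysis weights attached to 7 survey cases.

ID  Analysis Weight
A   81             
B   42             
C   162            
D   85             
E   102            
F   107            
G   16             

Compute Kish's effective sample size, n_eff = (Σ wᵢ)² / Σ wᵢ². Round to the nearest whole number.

Σ wᵢ = 595
Σ wᵢ² = 6561 + 1764 + 26244 + 7225 + 10404 + 11449 + 256 = 63903
n_eff = 595² / 63903 = 354025 / 63903 = 5.5400372

6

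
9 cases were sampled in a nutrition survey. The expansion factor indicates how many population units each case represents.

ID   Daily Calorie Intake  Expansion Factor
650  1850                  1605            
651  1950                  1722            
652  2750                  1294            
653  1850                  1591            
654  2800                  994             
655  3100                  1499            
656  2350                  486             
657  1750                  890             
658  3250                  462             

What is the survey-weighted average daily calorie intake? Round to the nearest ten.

Weighted sum = 1850×1605 + 1950×1722 + 2750×1294 + 1850×1591 + 2800×994 + 3100×1499 + 2350×486 + 1750×890 + 3250×462
  = 2969250 + 3357900 + 3558500 + 2943350 + 2783200 + 4646900 + 1142100 + 1557500 + 1501500 = 24460200
Sum of weights = 1605 + 1722 + 1294 + 1591 + 994 + 1499 + 486 + 890 + 462 = 10543
Weighted mean = 24460200 / 10543 = 2320.0417

2320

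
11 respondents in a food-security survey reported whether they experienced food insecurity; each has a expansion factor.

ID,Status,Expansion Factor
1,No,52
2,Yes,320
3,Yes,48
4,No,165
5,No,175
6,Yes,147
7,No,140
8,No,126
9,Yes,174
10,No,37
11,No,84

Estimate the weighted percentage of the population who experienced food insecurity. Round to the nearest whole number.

47

Sum of weights for 'Yes' = 320 + 48 + 147 + 174 = 689
Total weight = 52 + 320 + 48 + 165 + 175 + 147 + 140 + 126 + 174 + 37 + 84 = 1468
Weighted proportion = 689 / 1468 = 0.46934605 → 46.934605%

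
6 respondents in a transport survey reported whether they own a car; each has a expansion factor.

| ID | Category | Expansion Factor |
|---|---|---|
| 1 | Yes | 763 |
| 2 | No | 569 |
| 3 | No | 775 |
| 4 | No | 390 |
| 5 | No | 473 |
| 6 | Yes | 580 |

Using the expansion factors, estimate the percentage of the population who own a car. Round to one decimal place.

Sum of weights for 'Yes' = 763 + 580 = 1343
Total weight = 763 + 569 + 775 + 390 + 473 + 580 = 3550
Weighted proportion = 1343 / 3550 = 0.37830986 → 37.830986%

37.8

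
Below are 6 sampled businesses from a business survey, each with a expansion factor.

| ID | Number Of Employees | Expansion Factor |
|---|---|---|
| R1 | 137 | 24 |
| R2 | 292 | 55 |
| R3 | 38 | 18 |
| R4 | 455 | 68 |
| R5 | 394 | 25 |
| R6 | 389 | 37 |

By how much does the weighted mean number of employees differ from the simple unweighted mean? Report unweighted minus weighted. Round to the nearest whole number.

Unweighted sum = 137 + 292 + 38 + 455 + 394 + 389 = 1705
Unweighted mean = 1705 / 6 = 284.16667
Weighted sum = 137×24 + 292×55 + 38×18 + 455×68 + 394×25 + 389×37
  = 75215
Sum of weights = 227
Weighted mean = 75215 / 227 = 331.34361
Difference (unweighted minus weighted) = -47.176946

-47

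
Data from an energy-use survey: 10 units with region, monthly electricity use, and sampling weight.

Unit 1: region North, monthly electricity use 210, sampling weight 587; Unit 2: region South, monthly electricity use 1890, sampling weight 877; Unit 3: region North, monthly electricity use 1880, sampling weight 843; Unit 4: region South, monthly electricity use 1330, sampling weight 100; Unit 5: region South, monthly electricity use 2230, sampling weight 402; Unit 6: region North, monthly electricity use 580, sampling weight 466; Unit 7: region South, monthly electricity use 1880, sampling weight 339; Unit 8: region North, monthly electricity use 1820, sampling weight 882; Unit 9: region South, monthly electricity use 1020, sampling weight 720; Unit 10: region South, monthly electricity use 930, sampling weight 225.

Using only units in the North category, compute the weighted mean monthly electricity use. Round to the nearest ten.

North rows: 1, 3, 6, 8
Weighted sum = 210×587 + 1880×843 + 580×466 + 1820×882
  = 3583630
Sum of weights = 587 + 843 + 466 + 882 = 2778
Weighted mean = 3583630 / 2778 = 1290.0036

1290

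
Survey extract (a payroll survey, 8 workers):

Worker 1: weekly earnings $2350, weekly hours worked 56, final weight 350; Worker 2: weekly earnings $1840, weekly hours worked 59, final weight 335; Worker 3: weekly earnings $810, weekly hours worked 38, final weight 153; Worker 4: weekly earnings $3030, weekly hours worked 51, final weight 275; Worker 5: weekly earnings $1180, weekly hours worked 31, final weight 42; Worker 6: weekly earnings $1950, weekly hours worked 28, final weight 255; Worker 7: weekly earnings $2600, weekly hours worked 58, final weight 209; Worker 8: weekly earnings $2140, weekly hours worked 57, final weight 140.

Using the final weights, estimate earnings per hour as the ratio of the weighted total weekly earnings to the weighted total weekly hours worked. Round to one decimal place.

43.1

Σ wᵢ·y = 2350×350 + 1840×335 + 810×153 + 3030×275 + 1180×42 + 1950×255 + 2600×209 + 2140×140
  = 3785890
Σ wᵢ·x = 56×350 + 59×335 + 38×153 + 51×275 + 31×42 + 28×255 + 58×209 + 57×140
  = 19600 + 19765 + 5814 + 14025 + 1302 + 7140 + 12122 + 7980 = 87748
Ratio = 3785890 / 87748 = 43.145029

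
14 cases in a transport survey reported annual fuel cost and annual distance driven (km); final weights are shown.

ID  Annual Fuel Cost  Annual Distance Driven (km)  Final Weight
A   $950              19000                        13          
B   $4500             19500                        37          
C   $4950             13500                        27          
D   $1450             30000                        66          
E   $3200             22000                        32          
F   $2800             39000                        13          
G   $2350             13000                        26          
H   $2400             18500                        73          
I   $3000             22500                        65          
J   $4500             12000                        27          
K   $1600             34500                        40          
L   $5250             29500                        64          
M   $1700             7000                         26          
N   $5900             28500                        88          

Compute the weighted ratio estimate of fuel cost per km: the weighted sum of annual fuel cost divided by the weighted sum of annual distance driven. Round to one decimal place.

Σ wᵢ·y = 2063200
Σ wᵢ·x = 13957000
Ratio = 2063200 / 13957000 = 0.14782546

0.1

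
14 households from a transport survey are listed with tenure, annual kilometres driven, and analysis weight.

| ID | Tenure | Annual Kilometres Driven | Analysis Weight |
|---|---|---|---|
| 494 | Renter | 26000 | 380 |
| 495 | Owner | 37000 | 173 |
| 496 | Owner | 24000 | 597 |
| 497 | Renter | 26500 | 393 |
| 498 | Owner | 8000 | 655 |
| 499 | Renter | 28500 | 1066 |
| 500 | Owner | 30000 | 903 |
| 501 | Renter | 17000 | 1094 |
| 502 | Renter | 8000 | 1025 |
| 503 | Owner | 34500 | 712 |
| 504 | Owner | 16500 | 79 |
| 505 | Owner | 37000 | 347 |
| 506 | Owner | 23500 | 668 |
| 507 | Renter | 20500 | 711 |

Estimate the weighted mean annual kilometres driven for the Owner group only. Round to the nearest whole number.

25995

Owner rows: 495, 496, 498, 500, 503, 504, 505, 506
Weighted sum = 37000×173 + 24000×597 + 8000×655 + 30000×903 + 34500×712 + 16500×79 + 37000×347 + 23500×668
  = 107463500
Sum of weights = 173 + 597 + 655 + 903 + 712 + 79 + 347 + 668 = 4134
Weighted mean = 107463500 / 4134 = 25995.041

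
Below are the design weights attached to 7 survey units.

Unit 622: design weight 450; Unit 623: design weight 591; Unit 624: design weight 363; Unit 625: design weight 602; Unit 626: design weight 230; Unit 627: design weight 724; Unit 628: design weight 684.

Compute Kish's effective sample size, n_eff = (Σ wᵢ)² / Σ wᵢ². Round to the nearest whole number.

6

Σ wᵢ = 450 + 591 + 363 + 602 + 230 + 724 + 684 = 3644
Σ wᵢ² = 202500 + 349281 + 131769 + 362404 + 52900 + 524176 + 467856 = 2090886
n_eff = 3644² / 2090886 = 13278736 / 2090886 = 6.35077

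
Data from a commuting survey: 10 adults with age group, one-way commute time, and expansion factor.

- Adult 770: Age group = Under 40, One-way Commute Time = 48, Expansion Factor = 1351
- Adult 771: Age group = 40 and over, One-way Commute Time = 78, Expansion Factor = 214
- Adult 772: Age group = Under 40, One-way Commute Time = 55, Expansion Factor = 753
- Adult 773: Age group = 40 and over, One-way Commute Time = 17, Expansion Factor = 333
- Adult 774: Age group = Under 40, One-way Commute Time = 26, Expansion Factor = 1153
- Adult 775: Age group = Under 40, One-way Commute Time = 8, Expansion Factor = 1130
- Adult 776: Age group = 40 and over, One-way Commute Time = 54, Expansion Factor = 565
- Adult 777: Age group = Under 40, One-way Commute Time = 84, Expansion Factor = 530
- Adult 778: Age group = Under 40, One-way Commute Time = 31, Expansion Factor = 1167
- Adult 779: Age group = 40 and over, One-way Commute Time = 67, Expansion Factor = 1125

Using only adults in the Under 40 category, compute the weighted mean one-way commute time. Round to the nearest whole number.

Under 40 rows: 770, 772, 774, 775, 777, 778
Weighted sum = 48×1351 + 55×753 + 26×1153 + 8×1130 + 84×530 + 31×1167
  = 64848 + 41415 + 29978 + 9040 + 44520 + 36177 = 225978
Sum of weights = 1351 + 753 + 1153 + 1130 + 530 + 1167 = 6084
Weighted mean = 225978 / 6084 = 37.142998

37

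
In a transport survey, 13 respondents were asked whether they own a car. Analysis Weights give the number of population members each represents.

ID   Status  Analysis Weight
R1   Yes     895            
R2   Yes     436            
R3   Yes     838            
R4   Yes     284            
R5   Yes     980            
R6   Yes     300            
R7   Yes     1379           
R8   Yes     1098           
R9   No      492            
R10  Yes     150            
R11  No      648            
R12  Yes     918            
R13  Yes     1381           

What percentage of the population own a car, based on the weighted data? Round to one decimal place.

88.4

Sum of weights for 'Yes' = 895 + 436 + 838 + 284 + 980 + 300 + 1379 + 1098 + 150 + 918 + 1381 = 8659
Total weight = 9799
Weighted proportion = 8659 / 9799 = 0.8836616 → 88.36616%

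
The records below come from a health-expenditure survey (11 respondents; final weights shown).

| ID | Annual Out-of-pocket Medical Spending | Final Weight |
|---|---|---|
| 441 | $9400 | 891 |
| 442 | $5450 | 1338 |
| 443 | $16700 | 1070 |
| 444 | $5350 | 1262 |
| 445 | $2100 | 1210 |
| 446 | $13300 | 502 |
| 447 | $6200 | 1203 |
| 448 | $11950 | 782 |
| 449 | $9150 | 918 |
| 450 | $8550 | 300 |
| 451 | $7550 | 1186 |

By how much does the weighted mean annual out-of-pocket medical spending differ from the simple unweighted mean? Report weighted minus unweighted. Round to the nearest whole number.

Unweighted sum = 95700
Unweighted mean = 95700 / 11 = 8700
Weighted sum = 9400×891 + 5450×1338 + 16700×1070 + 5350×1262 + 2100×1210 + 13300×502 + 6200×1203 + 11950×782 + 9150×918 + 8550×300 + 7550×1186
  = 8375400 + 7292100 + 17869000 + 6751700 + 2541000 + 6676600 + 7458600 + 9344900 + 8399700 + 2565000 + 8954300 = 86228300
Sum of weights = 891 + 1338 + 1070 + 1262 + 1210 + 502 + 1203 + 782 + 918 + 300 + 1186 = 10662
Weighted mean = 86228300 / 10662 = 8087.4414
Difference (weighted minus unweighted) = -612.55862

-613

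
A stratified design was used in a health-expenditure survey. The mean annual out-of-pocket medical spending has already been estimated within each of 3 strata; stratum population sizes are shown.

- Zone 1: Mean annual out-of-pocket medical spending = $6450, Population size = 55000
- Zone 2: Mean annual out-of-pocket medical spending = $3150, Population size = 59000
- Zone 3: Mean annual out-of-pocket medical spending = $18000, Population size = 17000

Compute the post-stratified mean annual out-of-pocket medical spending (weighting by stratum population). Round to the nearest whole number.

Σ Nₕ·x̄ₕ = 6450×55000 + 3150×59000 + 18000×17000
  = 354750000 + 185850000 + 306000000 = 846600000
Σ Nₕ = 55000 + 59000 + 17000 = 131000
Overall mean = 846600000 / 131000 = 6462.5954

6463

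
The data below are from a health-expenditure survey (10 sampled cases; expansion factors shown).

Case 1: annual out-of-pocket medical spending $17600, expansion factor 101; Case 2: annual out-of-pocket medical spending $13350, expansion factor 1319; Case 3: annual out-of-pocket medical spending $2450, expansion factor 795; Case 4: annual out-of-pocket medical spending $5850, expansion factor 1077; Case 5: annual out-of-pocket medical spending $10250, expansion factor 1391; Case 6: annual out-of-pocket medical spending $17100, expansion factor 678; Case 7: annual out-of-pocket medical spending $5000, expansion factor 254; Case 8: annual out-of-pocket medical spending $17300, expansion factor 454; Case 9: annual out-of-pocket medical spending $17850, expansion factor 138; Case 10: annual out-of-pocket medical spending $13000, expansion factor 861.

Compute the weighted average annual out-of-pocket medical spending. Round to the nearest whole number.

10790

Weighted sum = 17600×101 + 13350×1319 + 2450×795 + 5850×1077 + 10250×1391 + 17100×678 + 5000×254 + 17300×454 + 17850×138 + 13000×861
  = 1777600 + 17608650 + 1947750 + 6300450 + 14257750 + 11593800 + 1270000 + 7854200 + 2463300 + 11193000 = 76266500
Sum of weights = 101 + 1319 + 795 + 1077 + 1391 + 678 + 254 + 454 + 138 + 861 = 7068
Weighted mean = 76266500 / 7068 = 10790.393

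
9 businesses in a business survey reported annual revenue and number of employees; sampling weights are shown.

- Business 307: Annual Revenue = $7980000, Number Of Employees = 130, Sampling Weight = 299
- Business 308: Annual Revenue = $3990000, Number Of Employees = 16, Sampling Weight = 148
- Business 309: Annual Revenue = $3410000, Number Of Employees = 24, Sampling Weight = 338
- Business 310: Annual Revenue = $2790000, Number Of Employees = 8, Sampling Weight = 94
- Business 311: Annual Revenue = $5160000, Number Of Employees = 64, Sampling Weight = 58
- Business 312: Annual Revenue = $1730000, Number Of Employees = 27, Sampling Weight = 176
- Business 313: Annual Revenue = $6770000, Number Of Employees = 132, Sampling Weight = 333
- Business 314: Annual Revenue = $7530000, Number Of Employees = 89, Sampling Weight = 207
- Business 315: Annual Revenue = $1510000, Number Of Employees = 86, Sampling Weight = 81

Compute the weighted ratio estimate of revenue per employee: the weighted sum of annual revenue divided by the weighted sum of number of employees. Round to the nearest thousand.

70000

Σ wᵢ·y = 7980000×299 + 3990000×148 + 3410000×338 + 2790000×94 + 5160000×58 + 1730000×176 + 6770000×333 + 7530000×207 + 1510000×81
  = 2386020000 + 590520000 + 1152580000 + 262260000 + 299280000 + 304480000 + 2254410000 + 1558710000 + 122310000 = 8930570000
Σ wᵢ·x = 127911
Ratio = 8930570000 / 127911 = 69818.624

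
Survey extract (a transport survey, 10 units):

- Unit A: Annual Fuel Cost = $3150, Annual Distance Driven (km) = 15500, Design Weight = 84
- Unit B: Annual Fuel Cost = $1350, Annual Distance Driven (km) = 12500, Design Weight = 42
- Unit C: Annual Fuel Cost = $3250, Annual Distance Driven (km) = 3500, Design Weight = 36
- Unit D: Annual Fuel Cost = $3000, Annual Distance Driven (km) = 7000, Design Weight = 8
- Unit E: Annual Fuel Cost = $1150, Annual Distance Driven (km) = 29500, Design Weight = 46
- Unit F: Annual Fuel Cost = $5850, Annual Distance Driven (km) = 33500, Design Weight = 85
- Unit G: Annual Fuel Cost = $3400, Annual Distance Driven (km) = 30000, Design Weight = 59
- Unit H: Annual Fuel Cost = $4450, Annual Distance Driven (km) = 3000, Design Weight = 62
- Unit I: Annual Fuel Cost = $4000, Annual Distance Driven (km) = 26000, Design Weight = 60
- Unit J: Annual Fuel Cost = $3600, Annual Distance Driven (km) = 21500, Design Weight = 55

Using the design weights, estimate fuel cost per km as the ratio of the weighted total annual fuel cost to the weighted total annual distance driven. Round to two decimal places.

0.18

Σ wᵢ·y = 3150×84 + 1350×42 + 3250×36 + 3000×8 + 1150×46 + 5850×85 + 3400×59 + 4450×62 + 4000×60 + 3600×55
  = 1926950
Σ wᵢ·x = 10912000
Ratio = 1926950 / 10912000 = 0.17658999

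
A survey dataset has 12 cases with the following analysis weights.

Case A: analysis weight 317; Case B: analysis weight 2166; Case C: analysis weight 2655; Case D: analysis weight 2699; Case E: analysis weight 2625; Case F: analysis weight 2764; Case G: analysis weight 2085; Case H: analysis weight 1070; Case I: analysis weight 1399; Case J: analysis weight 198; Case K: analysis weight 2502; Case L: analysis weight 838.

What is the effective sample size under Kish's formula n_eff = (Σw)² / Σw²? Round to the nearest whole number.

9

Σ wᵢ = 317 + 2166 + 2655 + 2699 + 2625 + 2764 + 2085 + 1070 + 1399 + 198 + 2502 + 838 = 21318
Σ wᵢ² = 48106770
n_eff = 21318² / 48106770 = 454457124 / 48106770 = 9.4468434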